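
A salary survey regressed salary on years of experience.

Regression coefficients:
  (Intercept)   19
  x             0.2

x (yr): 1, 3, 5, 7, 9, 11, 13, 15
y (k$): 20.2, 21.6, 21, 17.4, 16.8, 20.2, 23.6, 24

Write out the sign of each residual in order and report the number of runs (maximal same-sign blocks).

3 runs

x=1: ŷ = 19 + 0.2·1 = 19.2; e = 20.2 − 19.2 = 1
x=3: ŷ = 19 + 0.2·3 = 19.6; e = 21.6 − 19.6 = 2
x=5: ŷ = 19 + 0.2·5 = 20; e = 21 − 20 = 1
x=7: ŷ = 19 + 0.2·7 = 20.4; e = 17.4 − 20.4 = -3
x=9: ŷ = 19 + 0.2·9 = 20.8; e = 16.8 − 20.8 = -4
x=11: ŷ = 19 + 0.2·11 = 21.2; e = 20.2 − 21.2 = -1
x=13: ŷ = 19 + 0.2·13 = 21.6; e = 23.6 − 21.6 = 2
x=15: ŷ = 19 + 0.2·15 = 22; e = 24 − 22 = 2
Signs: + + + − − − + +
Runs: +×3, −×3, +×2 → 3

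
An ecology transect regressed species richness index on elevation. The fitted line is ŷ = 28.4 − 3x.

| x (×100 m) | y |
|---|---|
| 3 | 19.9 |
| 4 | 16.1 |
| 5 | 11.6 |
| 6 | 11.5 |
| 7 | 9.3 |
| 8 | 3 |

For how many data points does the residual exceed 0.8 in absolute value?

4

x=3: ŷ = 28.4 − 3·3 = 19.4; r = 19.9 − 19.4 = 0.5
x=4: ŷ = 28.4 − 3·4 = 16.4; r = 16.1 − 16.4 = -0.3
x=5: ŷ = 28.4 − 3·5 = 13.4; r = 11.6 − 13.4 = -1.8
x=6: ŷ = 28.4 − 3·6 = 10.4; r = 11.5 − 10.4 = 1.1
x=7: ŷ = 28.4 − 3·7 = 7.4; r = 9.3 − 7.4 = 1.9
x=8: ŷ = 28.4 − 3·8 = 4.4; r = 3 − 4.4 = -1.4
|r| > 0.8: x=5 (|r|=1.8), x=6 (|r|=1.1), x=7 (|r|=1.9), x=8 (|r|=1.4) → 4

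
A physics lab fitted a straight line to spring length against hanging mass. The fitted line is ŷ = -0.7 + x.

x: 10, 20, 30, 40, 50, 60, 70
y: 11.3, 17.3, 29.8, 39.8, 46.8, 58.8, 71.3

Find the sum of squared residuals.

x=10: ŷ = -0.7 + 10 = 9.3; r = 11.3 − 9.3 = 2
x=20: ŷ = -0.7 + 20 = 19.3; r = 17.3 − 19.3 = -2
x=30: ŷ = -0.7 + 30 = 29.3; r = 29.8 − 29.3 = 0.5
x=40: ŷ = -0.7 + 40 = 39.3; r = 39.8 − 39.3 = 0.5
x=50: ŷ = -0.7 + 50 = 49.3; r = 46.8 − 49.3 = -2.5
x=60: ŷ = -0.7 + 60 = 59.3; r = 58.8 − 59.3 = -0.5
x=70: ŷ = -0.7 + 70 = 69.3; r = 71.3 − 69.3 = 2
SSE = 4 + 4 + 0.25 + 0.25 + 6.25 + 0.25 + 4 = 19

SSE = 19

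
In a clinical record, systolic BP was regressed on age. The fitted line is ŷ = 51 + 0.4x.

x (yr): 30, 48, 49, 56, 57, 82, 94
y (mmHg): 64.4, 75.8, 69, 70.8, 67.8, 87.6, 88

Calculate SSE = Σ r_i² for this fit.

SSE = 93.44

x=30: ŷ = 51 + 0.4·30 = 63; r = 64.4 − 63 = 1.4
x=48: ŷ = 51 + 0.4·48 = 70.2; r = 75.8 − 70.2 = 5.6
x=49: ŷ = 51 + 0.4·49 = 70.6; r = 69 − 70.6 = -1.6
x=56: ŷ = 51 + 0.4·56 = 73.4; r = 70.8 − 73.4 = -2.6
x=57: ŷ = 51 + 0.4·57 = 73.8; r = 67.8 − 73.8 = -6
x=82: ŷ = 51 + 0.4·82 = 83.8; r = 87.6 − 83.8 = 3.8
x=94: ŷ = 51 + 0.4·94 = 88.6; r = 88 − 88.6 = -0.6
SSE = 1.96 + 31.36 + 2.56 + 6.76 + 36 + 14.44 + 0.36 = 93.44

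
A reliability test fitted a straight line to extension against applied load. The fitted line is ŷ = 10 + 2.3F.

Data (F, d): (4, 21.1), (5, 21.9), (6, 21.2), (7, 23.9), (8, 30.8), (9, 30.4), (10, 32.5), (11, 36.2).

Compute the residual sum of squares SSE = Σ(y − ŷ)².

SSE = 22.28

F=4: ŷ = 10 + 2.3·4 = 19.2; e = 21.1 − 19.2 = 1.9
F=5: ŷ = 10 + 2.3·5 = 21.5; e = 21.9 − 21.5 = 0.4
F=6: ŷ = 10 + 2.3·6 = 23.8; e = 21.2 − 23.8 = -2.6
F=7: ŷ = 10 + 2.3·7 = 26.1; e = 23.9 − 26.1 = -2.2
F=8: ŷ = 10 + 2.3·8 = 28.4; e = 30.8 − 28.4 = 2.4
F=9: ŷ = 10 + 2.3·9 = 30.7; e = 30.4 − 30.7 = -0.3
F=10: ŷ = 10 + 2.3·10 = 33; e = 32.5 − 33 = -0.5
F=11: ŷ = 10 + 2.3·11 = 35.3; e = 36.2 − 35.3 = 0.9
SSE = 3.61 + 0.16 + 6.76 + 4.84 + 5.76 + 0.09 + 0.25 + 0.81 = 22.28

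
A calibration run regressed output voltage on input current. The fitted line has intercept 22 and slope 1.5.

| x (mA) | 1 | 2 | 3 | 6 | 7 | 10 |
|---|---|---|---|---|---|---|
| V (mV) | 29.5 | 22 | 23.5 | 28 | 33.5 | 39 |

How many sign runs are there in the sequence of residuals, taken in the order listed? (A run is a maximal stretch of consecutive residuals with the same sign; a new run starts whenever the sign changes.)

x=1: ŷ = 22 + 1.5·1 = 23.5; e = 29.5 − 23.5 = 6
x=2: ŷ = 22 + 1.5·2 = 25; e = 22 − 25 = -3
x=3: ŷ = 22 + 1.5·3 = 26.5; e = 23.5 − 26.5 = -3
x=6: ŷ = 22 + 1.5·6 = 31; e = 28 − 31 = -3
x=7: ŷ = 22 + 1.5·7 = 32.5; e = 33.5 − 32.5 = 1
x=10: ŷ = 22 + 1.5·10 = 37; e = 39 − 37 = 2
Signs: + − − − + +
Runs: +×1, −×3, +×2 → 3

3 runs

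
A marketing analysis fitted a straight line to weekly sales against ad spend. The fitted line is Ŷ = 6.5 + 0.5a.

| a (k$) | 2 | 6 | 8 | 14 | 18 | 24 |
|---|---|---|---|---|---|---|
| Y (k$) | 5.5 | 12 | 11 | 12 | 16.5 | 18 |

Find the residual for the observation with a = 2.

Ŷ = 6.5 + 0.5·2 = 7.5
r = 5.5 − 7.5 = -2

r = -2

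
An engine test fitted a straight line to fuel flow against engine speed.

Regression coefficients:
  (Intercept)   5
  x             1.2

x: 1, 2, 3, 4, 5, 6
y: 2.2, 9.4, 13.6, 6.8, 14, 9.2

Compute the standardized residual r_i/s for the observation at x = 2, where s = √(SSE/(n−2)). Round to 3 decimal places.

0.471

x=1: ŷ = 5 + 1.2·1 = 6.2; r = 2.2 − 6.2 = -4
x=2: ŷ = 5 + 1.2·2 = 7.4; r = 9.4 − 7.4 = 2
x=3: ŷ = 5 + 1.2·3 = 8.6; r = 13.6 − 8.6 = 5
x=4: ŷ = 5 + 1.2·4 = 9.8; r = 6.8 − 9.8 = -3
x=5: ŷ = 5 + 1.2·5 = 11; r = 14 − 11 = 3
x=6: ŷ = 5 + 1.2·6 = 12.2; r = 9.2 − 12.2 = -3
SSE = 16 + 4 + 25 + 9 + 9 + 9 = 72
s = √(72/4) = 4.24264
r/s = 2 / 4.24264 = 0.471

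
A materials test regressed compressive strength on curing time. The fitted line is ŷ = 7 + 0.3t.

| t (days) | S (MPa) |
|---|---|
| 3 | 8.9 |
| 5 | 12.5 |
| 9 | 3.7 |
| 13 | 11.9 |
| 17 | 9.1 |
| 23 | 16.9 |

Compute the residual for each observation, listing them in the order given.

t=3: ŷ = 7 + 0.3·3 = 7.9; e = 8.9 − 7.9 = 1
t=5: ŷ = 7 + 0.3·5 = 8.5; e = 12.5 − 8.5 = 4
t=9: ŷ = 7 + 0.3·9 = 9.7; e = 3.7 − 9.7 = -6
t=13: ŷ = 7 + 0.3·13 = 10.9; e = 11.9 − 10.9 = 1
t=17: ŷ = 7 + 0.3·17 = 12.1; e = 9.1 − 12.1 = -3
t=23: ŷ = 7 + 0.3·23 = 13.9; e = 16.9 − 13.9 = 3

1, 4, -6, 1, -3, 3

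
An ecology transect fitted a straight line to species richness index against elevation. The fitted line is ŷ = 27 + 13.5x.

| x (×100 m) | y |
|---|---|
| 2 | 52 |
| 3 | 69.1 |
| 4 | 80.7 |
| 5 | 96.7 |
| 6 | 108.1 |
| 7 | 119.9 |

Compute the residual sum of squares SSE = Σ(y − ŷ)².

x=2: ŷ = 27 + 13.5·2 = 54; r = 52 − 54 = -2
x=3: ŷ = 27 + 13.5·3 = 67.5; r = 69.1 − 67.5 = 1.6
x=4: ŷ = 27 + 13.5·4 = 81; r = 80.7 − 81 = -0.3
x=5: ŷ = 27 + 13.5·5 = 94.5; r = 96.7 − 94.5 = 2.2
x=6: ŷ = 27 + 13.5·6 = 108; r = 108.1 − 108 = 0.1
x=7: ŷ = 27 + 13.5·7 = 121.5; r = 119.9 − 121.5 = -1.6
SSE = 4 + 2.56 + 0.09 + 4.84 + 0.01 + 2.56 = 14.06

SSE = 14.06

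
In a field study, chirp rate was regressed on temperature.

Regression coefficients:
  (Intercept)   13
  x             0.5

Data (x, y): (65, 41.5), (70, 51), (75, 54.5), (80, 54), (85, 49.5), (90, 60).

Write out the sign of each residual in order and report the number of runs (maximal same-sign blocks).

x=65: ŷ = 13 + 0.5·65 = 45.5; e = 41.5 − 45.5 = -4
x=70: ŷ = 13 + 0.5·70 = 48; e = 51 − 48 = 3
x=75: ŷ = 13 + 0.5·75 = 50.5; e = 54.5 − 50.5 = 4
x=80: ŷ = 13 + 0.5·80 = 53; e = 54 − 53 = 1
x=85: ŷ = 13 + 0.5·85 = 55.5; e = 49.5 − 55.5 = -6
x=90: ŷ = 13 + 0.5·90 = 58; e = 60 − 58 = 2
Signs: − + + + − +
Runs: −×1, +×3, −×1, +×1 → 4

4 runs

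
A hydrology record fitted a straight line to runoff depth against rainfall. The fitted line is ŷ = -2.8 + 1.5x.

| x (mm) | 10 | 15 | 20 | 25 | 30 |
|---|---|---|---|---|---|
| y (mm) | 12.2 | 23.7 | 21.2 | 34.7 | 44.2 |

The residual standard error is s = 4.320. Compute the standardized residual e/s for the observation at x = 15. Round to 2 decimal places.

0.93

ŷ = -2.8 + 1.5·15 = 19.7
e = 23.7 − 19.7 = 4
e/s = 4 / 4.320 = 0.93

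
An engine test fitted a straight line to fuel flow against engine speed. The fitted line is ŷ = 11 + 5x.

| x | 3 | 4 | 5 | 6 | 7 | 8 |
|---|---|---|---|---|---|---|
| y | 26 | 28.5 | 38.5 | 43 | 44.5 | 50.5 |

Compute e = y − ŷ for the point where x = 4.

ŷ = 11 + 5·4 = 31
e = 28.5 − 31 = -2.5

e = -2.5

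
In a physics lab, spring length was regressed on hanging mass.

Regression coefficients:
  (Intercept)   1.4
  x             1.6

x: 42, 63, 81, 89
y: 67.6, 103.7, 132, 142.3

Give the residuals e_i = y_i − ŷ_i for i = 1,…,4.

x=42: ŷ = 1.4 + 1.6·42 = 68.6; e = 67.6 − 68.6 = -1
x=63: ŷ = 1.4 + 1.6·63 = 102.2; e = 103.7 − 102.2 = 1.5
x=81: ŷ = 1.4 + 1.6·81 = 131; e = 132 − 131 = 1
x=89: ŷ = 1.4 + 1.6·89 = 143.8; e = 142.3 − 143.8 = -1.5

-1, 1.5, 1, -1.5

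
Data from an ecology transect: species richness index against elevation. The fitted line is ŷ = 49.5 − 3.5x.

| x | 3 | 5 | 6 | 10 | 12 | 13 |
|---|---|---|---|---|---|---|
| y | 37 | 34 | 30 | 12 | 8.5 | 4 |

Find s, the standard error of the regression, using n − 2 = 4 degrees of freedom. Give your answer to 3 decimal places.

s = 2.092

x=3: ŷ = 49.5 − 3.5·3 = 39; r = 37 − 39 = -2
x=5: ŷ = 49.5 − 3.5·5 = 32; r = 34 − 32 = 2
x=6: ŷ = 49.5 − 3.5·6 = 28.5; r = 30 − 28.5 = 1.5
x=10: ŷ = 49.5 − 3.5·10 = 14.5; r = 12 − 14.5 = -2.5
x=12: ŷ = 49.5 − 3.5·12 = 7.5; r = 8.5 − 7.5 = 1
x=13: ŷ = 49.5 − 3.5·13 = 4; r = 4 − 4 = 0
SSE = 4 + 4 + 2.25 + 6.25 + 1 + 0 = 17.5
s = √(17.5/4) = √4.375 ≈ 2.092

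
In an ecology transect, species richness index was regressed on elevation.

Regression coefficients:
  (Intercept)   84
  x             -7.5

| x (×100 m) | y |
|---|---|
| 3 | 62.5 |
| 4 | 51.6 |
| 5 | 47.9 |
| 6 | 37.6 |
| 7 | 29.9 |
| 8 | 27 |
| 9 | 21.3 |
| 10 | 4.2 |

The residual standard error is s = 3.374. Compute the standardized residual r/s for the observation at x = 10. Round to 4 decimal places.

ŷ = 84 − 7.5·10 = 9
r = 4.2 − 9 = -4.8
r/s = -4.8 / 3.374 = -1.4226

-1.4226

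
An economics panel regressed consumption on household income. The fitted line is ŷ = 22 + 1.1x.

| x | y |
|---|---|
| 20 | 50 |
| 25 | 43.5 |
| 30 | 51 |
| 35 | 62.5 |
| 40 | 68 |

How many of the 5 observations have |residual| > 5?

x=20: ŷ = 22 + 1.1·20 = 44; r = 50 − 44 = 6
x=25: ŷ = 22 + 1.1·25 = 49.5; r = 43.5 − 49.5 = -6
x=30: ŷ = 22 + 1.1·30 = 55; r = 51 − 55 = -4
x=35: ŷ = 22 + 1.1·35 = 60.5; r = 62.5 − 60.5 = 2
x=40: ŷ = 22 + 1.1·40 = 66; r = 68 − 66 = 2
|r| > 5: x=20 (|r|=6), x=25 (|r|=6) → 2

2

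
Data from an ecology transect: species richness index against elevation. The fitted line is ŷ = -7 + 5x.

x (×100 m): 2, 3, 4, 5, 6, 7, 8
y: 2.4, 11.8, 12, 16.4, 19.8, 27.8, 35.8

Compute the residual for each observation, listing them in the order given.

x=2: ŷ = -7 + 5·2 = 3; e = 2.4 − 3 = -0.6
x=3: ŷ = -7 + 5·3 = 8; e = 11.8 − 8 = 3.8
x=4: ŷ = -7 + 5·4 = 13; e = 12 − 13 = -1
x=5: ŷ = -7 + 5·5 = 18; e = 16.4 − 18 = -1.6
x=6: ŷ = -7 + 5·6 = 23; e = 19.8 − 23 = -3.2
x=7: ŷ = -7 + 5·7 = 28; e = 27.8 − 28 = -0.2
x=8: ŷ = -7 + 5·8 = 33; e = 35.8 − 33 = 2.8

-0.6, 3.8, -1, -1.6, -3.2, -0.2, 2.8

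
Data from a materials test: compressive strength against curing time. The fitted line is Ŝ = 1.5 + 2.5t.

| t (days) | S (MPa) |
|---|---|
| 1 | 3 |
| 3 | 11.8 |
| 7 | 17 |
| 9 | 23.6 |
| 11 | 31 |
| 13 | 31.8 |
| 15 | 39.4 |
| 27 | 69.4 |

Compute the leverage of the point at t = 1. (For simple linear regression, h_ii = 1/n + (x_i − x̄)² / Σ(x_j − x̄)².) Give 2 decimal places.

t̄ = (1 + 3 + 7 + 9 + 11 + 13 + 15 + 27)/8 = 10.75
Σ(t − t̄)² = 95.0625 + 60.0625 + 14.0625 + 3.0625 + 0.0625 + 5.0625 + 18.0625 + 264.062 = 459.5
h = 1/8 + (-9.75)²/459.5 = 0.125 + 0.206882 = 0.33

h = 0.33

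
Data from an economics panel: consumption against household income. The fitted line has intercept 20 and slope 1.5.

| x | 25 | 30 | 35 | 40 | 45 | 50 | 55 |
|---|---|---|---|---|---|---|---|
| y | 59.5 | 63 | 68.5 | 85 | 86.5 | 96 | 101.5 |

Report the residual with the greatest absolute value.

e = 5

x=25: ŷ = 20 + 1.5·25 = 57.5; e = 59.5 − 57.5 = 2
x=30: ŷ = 20 + 1.5·30 = 65; e = 63 − 65 = -2
x=35: ŷ = 20 + 1.5·35 = 72.5; e = 68.5 − 72.5 = -4
x=40: ŷ = 20 + 1.5·40 = 80; e = 85 − 80 = 5
x=45: ŷ = 20 + 1.5·45 = 87.5; e = 86.5 − 87.5 = -1
x=50: ŷ = 20 + 1.5·50 = 95; e = 96 − 95 = 1
x=55: ŷ = 20 + 1.5·55 = 102.5; e = 101.5 − 102.5 = -1
Largest |e| is 5 at x = 40, residual 5.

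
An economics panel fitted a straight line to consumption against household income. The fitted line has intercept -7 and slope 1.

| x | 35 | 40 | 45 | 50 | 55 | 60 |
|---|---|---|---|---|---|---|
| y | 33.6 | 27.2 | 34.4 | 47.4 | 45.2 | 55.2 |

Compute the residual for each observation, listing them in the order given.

x=35: ŷ = -7 + 35 = 28; e = 33.6 − 28 = 5.6
x=40: ŷ = -7 + 40 = 33; e = 27.2 − 33 = -5.8
x=45: ŷ = -7 + 45 = 38; e = 34.4 − 38 = -3.6
x=50: ŷ = -7 + 50 = 43; e = 47.4 − 43 = 4.4
x=55: ŷ = -7 + 55 = 48; e = 45.2 − 48 = -2.8
x=60: ŷ = -7 + 60 = 53; e = 55.2 − 53 = 2.2

5.6, -5.8, -3.6, 4.4, -2.8, 2.2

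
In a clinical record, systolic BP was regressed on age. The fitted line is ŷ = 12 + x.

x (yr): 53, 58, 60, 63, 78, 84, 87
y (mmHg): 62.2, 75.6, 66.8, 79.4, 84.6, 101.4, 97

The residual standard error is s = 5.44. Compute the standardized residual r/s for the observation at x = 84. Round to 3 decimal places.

ŷ = 12 + 84 = 96
r = 101.4 − 96 = 5.4
r/s = 5.4 / 5.44 = 0.993

0.993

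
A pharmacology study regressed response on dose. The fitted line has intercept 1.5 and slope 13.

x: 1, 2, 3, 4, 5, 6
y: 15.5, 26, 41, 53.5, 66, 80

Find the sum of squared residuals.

x=1: ŷ = 1.5 + 13·1 = 14.5; r = 15.5 − 14.5 = 1
x=2: ŷ = 1.5 + 13·2 = 27.5; r = 26 − 27.5 = -1.5
x=3: ŷ = 1.5 + 13·3 = 40.5; r = 41 − 40.5 = 0.5
x=4: ŷ = 1.5 + 13·4 = 53.5; r = 53.5 − 53.5 = 0
x=5: ŷ = 1.5 + 13·5 = 66.5; r = 66 − 66.5 = -0.5
x=6: ŷ = 1.5 + 13·6 = 79.5; r = 80 − 79.5 = 0.5
SSE = 1 + 2.25 + 0.25 + 0 + 0.25 + 0.25 = 4

SSE = 4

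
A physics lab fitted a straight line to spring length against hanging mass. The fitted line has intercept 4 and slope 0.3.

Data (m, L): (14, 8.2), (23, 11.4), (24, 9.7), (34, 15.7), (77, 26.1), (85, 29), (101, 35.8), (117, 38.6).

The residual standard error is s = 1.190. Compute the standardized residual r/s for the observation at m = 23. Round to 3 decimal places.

ŷ = 4 + 0.3·23 = 10.9
r = 11.4 − 10.9 = 0.5
r/s = 0.5 / 1.190 = 0.420

0.420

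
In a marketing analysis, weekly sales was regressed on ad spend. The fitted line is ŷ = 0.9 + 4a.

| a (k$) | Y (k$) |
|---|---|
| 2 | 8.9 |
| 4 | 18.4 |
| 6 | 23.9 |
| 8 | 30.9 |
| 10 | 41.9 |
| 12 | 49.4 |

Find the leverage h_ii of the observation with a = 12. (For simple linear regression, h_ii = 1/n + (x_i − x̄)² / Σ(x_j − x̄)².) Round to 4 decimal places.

ā = (2 + 4 + 6 + 8 + 10 + 12)/6 = 7
Σ(a − ā)² = 25 + 9 + 1 + 1 + 9 + 25 = 70
h = 1/6 + (5)²/70 = 0.166667 + 0.357143 = 0.5238

h = 0.5238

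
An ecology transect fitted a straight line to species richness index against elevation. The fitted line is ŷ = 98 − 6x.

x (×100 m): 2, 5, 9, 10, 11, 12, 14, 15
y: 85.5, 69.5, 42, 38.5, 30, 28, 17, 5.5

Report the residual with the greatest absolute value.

x=2: ŷ = 98 − 6·2 = 86; r = 85.5 − 86 = -0.5
x=5: ŷ = 98 − 6·5 = 68; r = 69.5 − 68 = 1.5
x=9: ŷ = 98 − 6·9 = 44; r = 42 − 44 = -2
x=10: ŷ = 98 − 6·10 = 38; r = 38.5 − 38 = 0.5
x=11: ŷ = 98 − 6·11 = 32; r = 30 − 32 = -2
x=12: ŷ = 98 − 6·12 = 26; r = 28 − 26 = 2
x=14: ŷ = 98 − 6·14 = 14; r = 17 − 14 = 3
x=15: ŷ = 98 − 6·15 = 8; r = 5.5 − 8 = -2.5
Largest |r| is 3 at x = 14, residual 3.

r = 3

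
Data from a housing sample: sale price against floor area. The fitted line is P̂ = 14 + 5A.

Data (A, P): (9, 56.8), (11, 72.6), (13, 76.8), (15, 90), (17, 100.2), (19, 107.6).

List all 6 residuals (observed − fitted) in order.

-2.2, 3.6, -2.2, 1, 1.2, -1.4

A=9: P̂ = 14 + 5·9 = 59; r = 56.8 − 59 = -2.2
A=11: P̂ = 14 + 5·11 = 69; r = 72.6 − 69 = 3.6
A=13: P̂ = 14 + 5·13 = 79; r = 76.8 − 79 = -2.2
A=15: P̂ = 14 + 5·15 = 89; r = 90 − 89 = 1
A=17: P̂ = 14 + 5·17 = 99; r = 100.2 − 99 = 1.2
A=19: P̂ = 14 + 5·19 = 109; r = 107.6 − 109 = -1.4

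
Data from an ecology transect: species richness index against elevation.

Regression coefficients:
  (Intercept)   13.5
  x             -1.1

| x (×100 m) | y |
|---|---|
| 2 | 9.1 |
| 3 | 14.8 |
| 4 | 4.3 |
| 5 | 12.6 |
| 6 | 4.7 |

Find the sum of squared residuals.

SSE = 75.04

x=2: ŷ = 13.5 − 1.1·2 = 11.3; r = 9.1 − 11.3 = -2.2
x=3: ŷ = 13.5 − 1.1·3 = 10.2; r = 14.8 − 10.2 = 4.6
x=4: ŷ = 13.5 − 1.1·4 = 9.1; r = 4.3 − 9.1 = -4.8
x=5: ŷ = 13.5 − 1.1·5 = 8; r = 12.6 − 8 = 4.6
x=6: ŷ = 13.5 − 1.1·6 = 6.9; r = 4.7 − 6.9 = -2.2
SSE = 4.84 + 21.16 + 23.04 + 21.16 + 4.84 = 75.04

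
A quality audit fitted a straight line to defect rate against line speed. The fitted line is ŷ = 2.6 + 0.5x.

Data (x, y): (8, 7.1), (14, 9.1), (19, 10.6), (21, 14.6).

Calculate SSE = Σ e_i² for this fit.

SSE = 5

x=8: ŷ = 2.6 + 0.5·8 = 6.6; e = 7.1 − 6.6 = 0.5
x=14: ŷ = 2.6 + 0.5·14 = 9.6; e = 9.1 − 9.6 = -0.5
x=19: ŷ = 2.6 + 0.5·19 = 12.1; e = 10.6 − 12.1 = -1.5
x=21: ŷ = 2.6 + 0.5·21 = 13.1; e = 14.6 − 13.1 = 1.5
SSE = 0.25 + 0.25 + 2.25 + 2.25 = 5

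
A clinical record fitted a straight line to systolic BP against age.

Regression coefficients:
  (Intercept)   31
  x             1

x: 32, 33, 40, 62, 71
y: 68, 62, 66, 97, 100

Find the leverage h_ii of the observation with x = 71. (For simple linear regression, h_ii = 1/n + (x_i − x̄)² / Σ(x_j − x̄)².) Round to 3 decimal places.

h = 0.631

x̄ = (32 + 33 + 40 + 62 + 71)/5 = 47.6
Σ(x − x̄)² = 243.36 + 213.16 + 57.76 + 207.36 + 547.56 = 1269.2
h = 1/5 + (23.4)²/1269.2 = 0.2 + 0.431421 = 0.631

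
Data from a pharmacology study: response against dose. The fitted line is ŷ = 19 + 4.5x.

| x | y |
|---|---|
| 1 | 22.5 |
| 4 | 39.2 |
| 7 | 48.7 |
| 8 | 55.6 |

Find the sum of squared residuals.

x=1: ŷ = 19 + 4.5·1 = 23.5; r = 22.5 − 23.5 = -1
x=4: ŷ = 19 + 4.5·4 = 37; r = 39.2 − 37 = 2.2
x=7: ŷ = 19 + 4.5·7 = 50.5; r = 48.7 − 50.5 = -1.8
x=8: ŷ = 19 + 4.5·8 = 55; r = 55.6 − 55 = 0.6
SSE = 1 + 4.84 + 3.24 + 0.36 = 9.44

SSE = 9.44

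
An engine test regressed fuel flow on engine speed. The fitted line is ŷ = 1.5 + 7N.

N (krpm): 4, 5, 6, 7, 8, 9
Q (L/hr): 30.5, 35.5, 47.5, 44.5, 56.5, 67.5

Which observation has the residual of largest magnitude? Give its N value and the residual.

N=4: ŷ = 1.5 + 7·4 = 29.5; r = 30.5 − 29.5 = 1
N=5: ŷ = 1.5 + 7·5 = 36.5; r = 35.5 − 36.5 = -1
N=6: ŷ = 1.5 + 7·6 = 43.5; r = 47.5 − 43.5 = 4
N=7: ŷ = 1.5 + 7·7 = 50.5; r = 44.5 − 50.5 = -6
N=8: ŷ = 1.5 + 7·8 = 57.5; r = 56.5 − 57.5 = -1
N=9: ŷ = 1.5 + 7·9 = 64.5; r = 67.5 − 64.5 = 3
Largest |r| is 6 at N = 7, residual -6.

N = 7, r = -6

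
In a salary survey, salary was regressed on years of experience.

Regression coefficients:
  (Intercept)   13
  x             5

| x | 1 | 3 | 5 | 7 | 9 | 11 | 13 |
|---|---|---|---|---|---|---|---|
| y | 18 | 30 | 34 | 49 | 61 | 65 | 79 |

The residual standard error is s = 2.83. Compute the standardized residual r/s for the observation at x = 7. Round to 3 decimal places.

ŷ = 13 + 5·7 = 48
r = 49 − 48 = 1
r/s = 1 / 2.83 = 0.353

0.353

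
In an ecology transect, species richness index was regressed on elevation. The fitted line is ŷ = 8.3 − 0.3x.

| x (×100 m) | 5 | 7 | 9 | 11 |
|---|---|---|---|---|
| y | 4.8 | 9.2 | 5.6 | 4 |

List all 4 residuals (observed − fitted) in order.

-2, 3, 0, -1

x=5: ŷ = 8.3 − 0.3·5 = 6.8; e = 4.8 − 6.8 = -2
x=7: ŷ = 8.3 − 0.3·7 = 6.2; e = 9.2 − 6.2 = 3
x=9: ŷ = 8.3 − 0.3·9 = 5.6; e = 5.6 − 5.6 = 0
x=11: ŷ = 8.3 − 0.3·11 = 5; e = 4 − 5 = -1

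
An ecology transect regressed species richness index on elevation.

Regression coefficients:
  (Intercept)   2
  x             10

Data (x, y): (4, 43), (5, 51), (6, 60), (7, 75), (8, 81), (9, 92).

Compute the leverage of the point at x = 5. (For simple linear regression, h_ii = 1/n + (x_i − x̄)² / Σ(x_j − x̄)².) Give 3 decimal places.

x̄ = (4 + 5 + 6 + 7 + 8 + 9)/6 = 6.5
Σ(x − x̄)² = 6.25 + 2.25 + 0.25 + 0.25 + 2.25 + 6.25 = 17.5
h = 1/6 + (-1.5)²/17.5 = 0.166667 + 0.128571 = 0.295

h = 0.295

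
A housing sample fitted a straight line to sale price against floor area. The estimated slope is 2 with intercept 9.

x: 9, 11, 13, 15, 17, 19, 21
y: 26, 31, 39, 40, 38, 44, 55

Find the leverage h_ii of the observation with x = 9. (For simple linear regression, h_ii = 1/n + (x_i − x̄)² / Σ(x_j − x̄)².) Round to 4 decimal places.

h = 0.4643

x̄ = (9 + 11 + 13 + 15 + 17 + 19 + 21)/7 = 15
Σ(x − x̄)² = 36 + 16 + 4 + 0 + 4 + 16 + 36 = 112
h = 1/7 + (-6)²/112 = 0.142857 + 0.321429 = 0.4643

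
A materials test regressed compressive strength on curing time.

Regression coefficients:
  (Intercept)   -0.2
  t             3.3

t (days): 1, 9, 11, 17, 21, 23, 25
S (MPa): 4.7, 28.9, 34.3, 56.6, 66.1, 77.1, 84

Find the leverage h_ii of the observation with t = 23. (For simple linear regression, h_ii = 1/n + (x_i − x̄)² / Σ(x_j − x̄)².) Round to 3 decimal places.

t̄ = (1 + 9 + 11 + 17 + 21 + 23 + 25)/7 = 15.2857
Σ(t − t̄)² = 204.082 + 39.5102 + 18.3673 + 2.93878 + 32.6531 + 59.5102 + 94.3673 = 451.429
h = 1/7 + (7.71429)²/451.429 = 0.142857 + 0.131826 = 0.275

h = 0.275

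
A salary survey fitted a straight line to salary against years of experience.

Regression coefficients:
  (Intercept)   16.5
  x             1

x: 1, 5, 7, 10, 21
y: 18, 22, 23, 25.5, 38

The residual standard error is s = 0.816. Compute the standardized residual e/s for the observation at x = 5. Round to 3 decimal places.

0.613

ŷ = 16.5 + 5 = 21.5
e = 22 − 21.5 = 0.5
e/s = 0.5 / 0.816 = 0.613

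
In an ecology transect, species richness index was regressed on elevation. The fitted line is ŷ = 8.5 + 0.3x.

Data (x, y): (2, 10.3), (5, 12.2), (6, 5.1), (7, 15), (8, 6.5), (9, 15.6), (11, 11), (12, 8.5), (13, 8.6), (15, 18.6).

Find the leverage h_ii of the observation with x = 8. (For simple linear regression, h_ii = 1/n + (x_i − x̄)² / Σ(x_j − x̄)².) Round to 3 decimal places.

x̄ = (2 + 5 + 6 + 7 + 8 + 9 + 11 + 12 + 13 + 15)/10 = 8.8
Σ(x − x̄)² = 46.24 + 14.44 + 7.84 + 3.24 + 0.64 + 0.04 + 4.84 + 10.24 + 17.64 + 38.44 = 143.6
h = 1/10 + (-0.8)²/143.6 = 0.1 + 0.00445682 = 0.104

h = 0.104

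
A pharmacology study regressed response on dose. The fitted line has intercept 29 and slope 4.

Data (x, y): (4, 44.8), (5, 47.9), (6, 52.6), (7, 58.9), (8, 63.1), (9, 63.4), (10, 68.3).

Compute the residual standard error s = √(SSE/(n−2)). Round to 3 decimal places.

s = 1.580

x=4: ŷ = 29 + 4·4 = 45; e = 44.8 − 45 = -0.2
x=5: ŷ = 29 + 4·5 = 49; e = 47.9 − 49 = -1.1
x=6: ŷ = 29 + 4·6 = 53; e = 52.6 − 53 = -0.4
x=7: ŷ = 29 + 4·7 = 57; e = 58.9 − 57 = 1.9
x=8: ŷ = 29 + 4·8 = 61; e = 63.1 − 61 = 2.1
x=9: ŷ = 29 + 4·9 = 65; e = 63.4 − 65 = -1.6
x=10: ŷ = 29 + 4·10 = 69; e = 68.3 − 69 = -0.7
SSE = 0.04 + 1.21 + 0.16 + 3.61 + 4.41 + 2.56 + 0.49 = 12.48
s = √(12.48/5) = √2.496 ≈ 1.580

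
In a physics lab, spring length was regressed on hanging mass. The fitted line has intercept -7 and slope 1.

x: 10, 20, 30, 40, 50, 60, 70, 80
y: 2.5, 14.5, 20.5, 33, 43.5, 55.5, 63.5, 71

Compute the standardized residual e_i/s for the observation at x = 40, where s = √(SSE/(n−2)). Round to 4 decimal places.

0.0000

x=10: ŷ = -7 + 10 = 3; e = 2.5 − 3 = -0.5
x=20: ŷ = -7 + 20 = 13; e = 14.5 − 13 = 1.5
x=30: ŷ = -7 + 30 = 23; e = 20.5 − 23 = -2.5
x=40: ŷ = -7 + 40 = 33; e = 33 − 33 = 0
x=50: ŷ = -7 + 50 = 43; e = 43.5 − 43 = 0.5
x=60: ŷ = -7 + 60 = 53; e = 55.5 − 53 = 2.5
x=70: ŷ = -7 + 70 = 63; e = 63.5 − 63 = 0.5
x=80: ŷ = -7 + 80 = 73; e = 71 − 73 = -2
SSE = 0.25 + 2.25 + 6.25 + 0 + 0.25 + 6.25 + 0.25 + 4 = 19.5
s = √(19.5/6) = 1.80278
e/s = 0 / 1.80278 = 0.0000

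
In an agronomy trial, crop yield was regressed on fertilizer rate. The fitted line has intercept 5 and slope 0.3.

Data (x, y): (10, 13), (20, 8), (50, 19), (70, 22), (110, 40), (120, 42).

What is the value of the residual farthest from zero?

x=10: ŷ = 5 + 0.3·10 = 8; e = 13 − 8 = 5
x=20: ŷ = 5 + 0.3·20 = 11; e = 8 − 11 = -3
x=50: ŷ = 5 + 0.3·50 = 20; e = 19 − 20 = -1
x=70: ŷ = 5 + 0.3·70 = 26; e = 22 − 26 = -4
x=110: ŷ = 5 + 0.3·110 = 38; e = 40 − 38 = 2
x=120: ŷ = 5 + 0.3·120 = 41; e = 42 − 41 = 1
Largest |e| is 5 at x = 10, residual 5.

e = 5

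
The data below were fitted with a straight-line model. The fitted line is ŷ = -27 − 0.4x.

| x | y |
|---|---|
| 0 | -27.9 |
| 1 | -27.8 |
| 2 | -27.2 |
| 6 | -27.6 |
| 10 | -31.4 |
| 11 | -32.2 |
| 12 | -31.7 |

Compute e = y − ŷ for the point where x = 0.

ŷ = -27 − 0.4·0 = -27
e = -27.9 − (-27) = -0.9

e = -0.9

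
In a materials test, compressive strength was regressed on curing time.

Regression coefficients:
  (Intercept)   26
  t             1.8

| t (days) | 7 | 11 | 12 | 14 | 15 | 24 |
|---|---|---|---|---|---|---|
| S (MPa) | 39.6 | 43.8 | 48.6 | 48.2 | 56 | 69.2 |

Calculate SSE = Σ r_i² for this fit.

SSE = 24

t=7: ŷ = 26 + 1.8·7 = 38.6; r = 39.6 − 38.6 = 1
t=11: ŷ = 26 + 1.8·11 = 45.8; r = 43.8 − 45.8 = -2
t=12: ŷ = 26 + 1.8·12 = 47.6; r = 48.6 − 47.6 = 1
t=14: ŷ = 26 + 1.8·14 = 51.2; r = 48.2 − 51.2 = -3
t=15: ŷ = 26 + 1.8·15 = 53; r = 56 − 53 = 3
t=24: ŷ = 26 + 1.8·24 = 69.2; r = 69.2 − 69.2 = 0
SSE = 1 + 4 + 1 + 9 + 9 + 0 = 24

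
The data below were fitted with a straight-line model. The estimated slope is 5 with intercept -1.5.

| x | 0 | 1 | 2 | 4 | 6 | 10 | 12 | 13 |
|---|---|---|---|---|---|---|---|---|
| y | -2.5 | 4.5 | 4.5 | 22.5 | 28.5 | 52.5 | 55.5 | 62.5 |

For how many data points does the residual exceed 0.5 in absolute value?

7

x=0: ŷ = -1.5 + 5·0 = -1.5; e = -2.5 − (-1.5) = -1
x=1: ŷ = -1.5 + 5·1 = 3.5; e = 4.5 − 3.5 = 1
x=2: ŷ = -1.5 + 5·2 = 8.5; e = 4.5 − 8.5 = -4
x=4: ŷ = -1.5 + 5·4 = 18.5; e = 22.5 − 18.5 = 4
x=6: ŷ = -1.5 + 5·6 = 28.5; e = 28.5 − 28.5 = 0
x=10: ŷ = -1.5 + 5·10 = 48.5; e = 52.5 − 48.5 = 4
x=12: ŷ = -1.5 + 5·12 = 58.5; e = 55.5 − 58.5 = -3
x=13: ŷ = -1.5 + 5·13 = 63.5; e = 62.5 − 63.5 = -1
|e| > 0.5: x=0 (|e|=1), x=1 (|e|=1), x=2 (|e|=4), x=4 (|e|=4), x=10 (|e|=4), x=12 (|e|=3), x=13 (|e|=1) → 7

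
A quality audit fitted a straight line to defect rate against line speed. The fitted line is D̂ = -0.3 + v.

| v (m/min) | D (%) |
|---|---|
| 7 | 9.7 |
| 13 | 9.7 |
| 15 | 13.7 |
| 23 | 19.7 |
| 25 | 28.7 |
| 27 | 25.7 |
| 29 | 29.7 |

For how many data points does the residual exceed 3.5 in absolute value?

1

v=7: D̂ = -0.3 + 7 = 6.7; e = 9.7 − 6.7 = 3
v=13: D̂ = -0.3 + 13 = 12.7; e = 9.7 − 12.7 = -3
v=15: D̂ = -0.3 + 15 = 14.7; e = 13.7 − 14.7 = -1
v=23: D̂ = -0.3 + 23 = 22.7; e = 19.7 − 22.7 = -3
v=25: D̂ = -0.3 + 25 = 24.7; e = 28.7 − 24.7 = 4
v=27: D̂ = -0.3 + 27 = 26.7; e = 25.7 − 26.7 = -1
v=29: D̂ = -0.3 + 29 = 28.7; e = 29.7 − 28.7 = 1
|e| > 3.5: v=25 (|e|=4) → 1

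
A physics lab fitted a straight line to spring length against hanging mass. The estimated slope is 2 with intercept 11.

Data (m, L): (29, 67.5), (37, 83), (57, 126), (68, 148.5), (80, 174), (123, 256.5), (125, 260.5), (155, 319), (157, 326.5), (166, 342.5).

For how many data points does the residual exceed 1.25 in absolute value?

m=29: L̂ = 11 + 2·29 = 69; e = 67.5 − 69 = -1.5
m=37: L̂ = 11 + 2·37 = 85; e = 83 − 85 = -2
m=57: L̂ = 11 + 2·57 = 125; e = 126 − 125 = 1
m=68: L̂ = 11 + 2·68 = 147; e = 148.5 − 147 = 1.5
m=80: L̂ = 11 + 2·80 = 171; e = 174 − 171 = 3
m=123: L̂ = 11 + 2·123 = 257; e = 256.5 − 257 = -0.5
m=125: L̂ = 11 + 2·125 = 261; e = 260.5 − 261 = -0.5
m=155: L̂ = 11 + 2·155 = 321; e = 319 − 321 = -2
m=157: L̂ = 11 + 2·157 = 325; e = 326.5 − 325 = 1.5
m=166: L̂ = 11 + 2·166 = 343; e = 342.5 − 343 = -0.5
|e| > 1.25: m=29 (|e|=1.5), m=37 (|e|=2), m=68 (|e|=1.5), m=80 (|e|=3), m=155 (|e|=2), m=157 (|e|=1.5) → 6

6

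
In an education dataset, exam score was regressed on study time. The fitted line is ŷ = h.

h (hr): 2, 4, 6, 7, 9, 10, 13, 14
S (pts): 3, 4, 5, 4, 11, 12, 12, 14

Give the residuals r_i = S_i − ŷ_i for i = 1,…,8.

1, 0, -1, -3, 2, 2, -1, 0

h=2: ŷ = 2 = 2; r = 3 − 2 = 1
h=4: ŷ = 4 = 4; r = 4 − 4 = 0
h=6: ŷ = 6 = 6; r = 5 − 6 = -1
h=7: ŷ = 7 = 7; r = 4 − 7 = -3
h=9: ŷ = 9 = 9; r = 11 − 9 = 2
h=10: ŷ = 10 = 10; r = 12 − 10 = 2
h=13: ŷ = 13 = 13; r = 12 − 13 = -1
h=14: ŷ = 14 = 14; r = 14 − 14 = 0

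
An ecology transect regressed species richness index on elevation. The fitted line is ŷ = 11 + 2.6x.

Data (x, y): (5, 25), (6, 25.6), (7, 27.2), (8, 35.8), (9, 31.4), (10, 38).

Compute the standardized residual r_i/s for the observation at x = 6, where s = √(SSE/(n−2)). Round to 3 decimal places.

-0.354

x=5: ŷ = 11 + 2.6·5 = 24; r = 25 − 24 = 1
x=6: ŷ = 11 + 2.6·6 = 26.6; r = 25.6 − 26.6 = -1
x=7: ŷ = 11 + 2.6·7 = 29.2; r = 27.2 − 29.2 = -2
x=8: ŷ = 11 + 2.6·8 = 31.8; r = 35.8 − 31.8 = 4
x=9: ŷ = 11 + 2.6·9 = 34.4; r = 31.4 − 34.4 = -3
x=10: ŷ = 11 + 2.6·10 = 37; r = 38 − 37 = 1
SSE = 1 + 1 + 4 + 16 + 9 + 1 = 32
s = √(32/4) = 2.82843
r/s = -1 / 2.82843 = -0.354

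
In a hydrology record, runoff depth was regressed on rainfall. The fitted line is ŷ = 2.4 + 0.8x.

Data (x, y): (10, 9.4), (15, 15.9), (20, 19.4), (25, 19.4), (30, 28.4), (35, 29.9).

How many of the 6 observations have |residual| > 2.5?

x=10: ŷ = 2.4 + 0.8·10 = 10.4; e = 9.4 − 10.4 = -1
x=15: ŷ = 2.4 + 0.8·15 = 14.4; e = 15.9 − 14.4 = 1.5
x=20: ŷ = 2.4 + 0.8·20 = 18.4; e = 19.4 − 18.4 = 1
x=25: ŷ = 2.4 + 0.8·25 = 22.4; e = 19.4 − 22.4 = -3
x=30: ŷ = 2.4 + 0.8·30 = 26.4; e = 28.4 − 26.4 = 2
x=35: ŷ = 2.4 + 0.8·35 = 30.4; e = 29.9 − 30.4 = -0.5
|e| > 2.5: x=25 (|e|=3) → 1

1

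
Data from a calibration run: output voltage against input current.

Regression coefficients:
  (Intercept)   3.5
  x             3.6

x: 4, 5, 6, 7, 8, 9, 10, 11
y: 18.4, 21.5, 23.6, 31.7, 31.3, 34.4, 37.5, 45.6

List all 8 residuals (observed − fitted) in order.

0.5, 0, -1.5, 3, -1, -1.5, -2, 2.5

x=4: ŷ = 3.5 + 3.6·4 = 17.9; r = 18.4 − 17.9 = 0.5
x=5: ŷ = 3.5 + 3.6·5 = 21.5; r = 21.5 − 21.5 = 0
x=6: ŷ = 3.5 + 3.6·6 = 25.1; r = 23.6 − 25.1 = -1.5
x=7: ŷ = 3.5 + 3.6·7 = 28.7; r = 31.7 − 28.7 = 3
x=8: ŷ = 3.5 + 3.6·8 = 32.3; r = 31.3 − 32.3 = -1
x=9: ŷ = 3.5 + 3.6·9 = 35.9; r = 34.4 − 35.9 = -1.5
x=10: ŷ = 3.5 + 3.6·10 = 39.5; r = 37.5 − 39.5 = -2
x=11: ŷ = 3.5 + 3.6·11 = 43.1; r = 45.6 − 43.1 = 2.5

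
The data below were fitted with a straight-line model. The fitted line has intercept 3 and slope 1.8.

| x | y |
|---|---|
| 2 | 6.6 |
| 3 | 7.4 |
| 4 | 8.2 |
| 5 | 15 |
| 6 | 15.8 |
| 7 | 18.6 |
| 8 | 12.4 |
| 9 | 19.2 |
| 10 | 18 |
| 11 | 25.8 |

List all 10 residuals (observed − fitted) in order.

x=2: ŷ = 3 + 1.8·2 = 6.6; e = 6.6 − 6.6 = 0
x=3: ŷ = 3 + 1.8·3 = 8.4; e = 7.4 − 8.4 = -1
x=4: ŷ = 3 + 1.8·4 = 10.2; e = 8.2 − 10.2 = -2
x=5: ŷ = 3 + 1.8·5 = 12; e = 15 − 12 = 3
x=6: ŷ = 3 + 1.8·6 = 13.8; e = 15.8 − 13.8 = 2
x=7: ŷ = 3 + 1.8·7 = 15.6; e = 18.6 − 15.6 = 3
x=8: ŷ = 3 + 1.8·8 = 17.4; e = 12.4 − 17.4 = -5
x=9: ŷ = 3 + 1.8·9 = 19.2; e = 19.2 − 19.2 = 0
x=10: ŷ = 3 + 1.8·10 = 21; e = 18 − 21 = -3
x=11: ŷ = 3 + 1.8·11 = 22.8; e = 25.8 − 22.8 = 3

0, -1, -2, 3, 2, 3, -5, 0, -3, 3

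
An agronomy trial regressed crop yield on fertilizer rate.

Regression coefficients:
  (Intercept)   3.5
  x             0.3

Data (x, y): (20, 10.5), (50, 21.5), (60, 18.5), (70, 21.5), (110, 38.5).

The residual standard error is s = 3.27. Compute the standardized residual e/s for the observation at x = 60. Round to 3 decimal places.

-0.917

ŷ = 3.5 + 0.3·60 = 21.5
e = 18.5 − 21.5 = -3
e/s = -3 / 3.27 = -0.917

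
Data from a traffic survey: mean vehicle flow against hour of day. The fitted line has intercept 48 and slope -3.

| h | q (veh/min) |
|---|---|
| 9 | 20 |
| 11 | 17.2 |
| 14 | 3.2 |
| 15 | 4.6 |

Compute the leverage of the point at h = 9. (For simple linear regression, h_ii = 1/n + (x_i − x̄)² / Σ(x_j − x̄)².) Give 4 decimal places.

h̄ = (9 + 11 + 14 + 15)/4 = 12.25
Σ(h − h̄)² = 10.5625 + 1.5625 + 3.0625 + 7.5625 = 22.75
h = 1/4 + (-3.25)²/22.75 = 0.25 + 0.464286 = 0.7143

h = 0.7143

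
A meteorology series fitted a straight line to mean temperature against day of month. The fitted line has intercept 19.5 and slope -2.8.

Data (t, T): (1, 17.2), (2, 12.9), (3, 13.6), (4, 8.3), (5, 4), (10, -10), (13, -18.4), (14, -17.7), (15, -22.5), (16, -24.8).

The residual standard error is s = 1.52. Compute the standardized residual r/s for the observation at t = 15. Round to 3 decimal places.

0.000

ŷ = 19.5 − 2.8·15 = -22.5
r = -22.5 − (-22.5) = 0
r/s = 0 / 1.52 = 0.000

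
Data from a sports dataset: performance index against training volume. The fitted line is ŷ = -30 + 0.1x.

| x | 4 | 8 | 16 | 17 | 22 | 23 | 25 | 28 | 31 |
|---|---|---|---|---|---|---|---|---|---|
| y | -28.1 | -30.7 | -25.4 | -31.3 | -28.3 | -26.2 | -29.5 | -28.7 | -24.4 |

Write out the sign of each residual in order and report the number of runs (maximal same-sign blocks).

7 runs

x=4: ŷ = -30 + 0.1·4 = -29.6; r = -28.1 − (-29.6) = 1.5
x=8: ŷ = -30 + 0.1·8 = -29.2; r = -30.7 − (-29.2) = -1.5
x=16: ŷ = -30 + 0.1·16 = -28.4; r = -25.4 − (-28.4) = 3
x=17: ŷ = -30 + 0.1·17 = -28.3; r = -31.3 − (-28.3) = -3
x=22: ŷ = -30 + 0.1·22 = -27.8; r = -28.3 − (-27.8) = -0.5
x=23: ŷ = -30 + 0.1·23 = -27.7; r = -26.2 − (-27.7) = 1.5
x=25: ŷ = -30 + 0.1·25 = -27.5; r = -29.5 − (-27.5) = -2
x=28: ŷ = -30 + 0.1·28 = -27.2; r = -28.7 − (-27.2) = -1.5
x=31: ŷ = -30 + 0.1·31 = -26.9; r = -24.4 − (-26.9) = 2.5
Signs: + − + − − + − − +
Runs: +×1, −×1, +×1, −×2, +×1, −×2, +×1 → 7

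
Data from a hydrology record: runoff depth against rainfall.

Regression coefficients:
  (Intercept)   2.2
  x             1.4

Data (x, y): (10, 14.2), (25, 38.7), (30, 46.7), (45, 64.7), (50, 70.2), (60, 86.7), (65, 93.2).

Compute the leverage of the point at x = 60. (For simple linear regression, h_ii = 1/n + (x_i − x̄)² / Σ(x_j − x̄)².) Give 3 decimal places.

h = 0.300

x̄ = (10 + 25 + 30 + 45 + 50 + 60 + 65)/7 = 40.7143
Σ(x − x̄)² = 943.367 + 246.939 + 114.796 + 18.3673 + 86.2245 + 371.939 + 589.796 = 2371.43
h = 1/7 + (19.2857)²/2371.43 = 0.142857 + 0.156842 = 0.300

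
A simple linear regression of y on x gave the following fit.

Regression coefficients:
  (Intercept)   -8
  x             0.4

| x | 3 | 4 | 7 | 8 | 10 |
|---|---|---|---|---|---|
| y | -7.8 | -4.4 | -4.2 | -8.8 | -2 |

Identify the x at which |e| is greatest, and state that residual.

x=3: ŷ = -8 + 0.4·3 = -6.8; e = -7.8 − (-6.8) = -1
x=4: ŷ = -8 + 0.4·4 = -6.4; e = -4.4 − (-6.4) = 2
x=7: ŷ = -8 + 0.4·7 = -5.2; e = -4.2 − (-5.2) = 1
x=8: ŷ = -8 + 0.4·8 = -4.8; e = -8.8 − (-4.8) = -4
x=10: ŷ = -8 + 0.4·10 = -4; e = -2 − (-4) = 2
Largest |e| is 4 at x = 8, residual -4.

x = 8, e = -4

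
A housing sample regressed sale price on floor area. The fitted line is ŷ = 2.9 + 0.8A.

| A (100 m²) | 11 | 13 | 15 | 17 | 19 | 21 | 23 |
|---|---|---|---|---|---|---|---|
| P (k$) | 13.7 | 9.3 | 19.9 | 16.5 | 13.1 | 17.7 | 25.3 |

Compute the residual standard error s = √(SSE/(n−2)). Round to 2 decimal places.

s = 4.24

A=11: ŷ = 2.9 + 0.8·11 = 11.7; r = 13.7 − 11.7 = 2
A=13: ŷ = 2.9 + 0.8·13 = 13.3; r = 9.3 − 13.3 = -4
A=15: ŷ = 2.9 + 0.8·15 = 14.9; r = 19.9 − 14.9 = 5
A=17: ŷ = 2.9 + 0.8·17 = 16.5; r = 16.5 − 16.5 = 0
A=19: ŷ = 2.9 + 0.8·19 = 18.1; r = 13.1 − 18.1 = -5
A=21: ŷ = 2.9 + 0.8·21 = 19.7; r = 17.7 − 19.7 = -2
A=23: ŷ = 2.9 + 0.8·23 = 21.3; r = 25.3 − 21.3 = 4
SSE = 4 + 16 + 25 + 0 + 25 + 4 + 16 = 90
s = √(90/5) = √18 ≈ 4.24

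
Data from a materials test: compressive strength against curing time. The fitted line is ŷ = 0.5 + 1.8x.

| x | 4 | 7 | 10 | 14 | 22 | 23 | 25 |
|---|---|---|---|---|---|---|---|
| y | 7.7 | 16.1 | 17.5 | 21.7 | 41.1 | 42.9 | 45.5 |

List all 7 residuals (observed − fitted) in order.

x=4: ŷ = 0.5 + 1.8·4 = 7.7; e = 7.7 − 7.7 = 0
x=7: ŷ = 0.5 + 1.8·7 = 13.1; e = 16.1 − 13.1 = 3
x=10: ŷ = 0.5 + 1.8·10 = 18.5; e = 17.5 − 18.5 = -1
x=14: ŷ = 0.5 + 1.8·14 = 25.7; e = 21.7 − 25.7 = -4
x=22: ŷ = 0.5 + 1.8·22 = 40.1; e = 41.1 − 40.1 = 1
x=23: ŷ = 0.5 + 1.8·23 = 41.9; e = 42.9 − 41.9 = 1
x=25: ŷ = 0.5 + 1.8·25 = 45.5; e = 45.5 − 45.5 = 0

0, 3, -1, -4, 1, 1, 0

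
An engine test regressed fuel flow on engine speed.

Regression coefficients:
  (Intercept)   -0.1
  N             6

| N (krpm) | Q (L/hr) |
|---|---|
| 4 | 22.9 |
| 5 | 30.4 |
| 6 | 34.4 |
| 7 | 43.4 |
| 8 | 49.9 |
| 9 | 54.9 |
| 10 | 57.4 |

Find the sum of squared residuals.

N=4: Q̂ = -0.1 + 6·4 = 23.9; e = 22.9 − 23.9 = -1
N=5: Q̂ = -0.1 + 6·5 = 29.9; e = 30.4 − 29.9 = 0.5
N=6: Q̂ = -0.1 + 6·6 = 35.9; e = 34.4 − 35.9 = -1.5
N=7: Q̂ = -0.1 + 6·7 = 41.9; e = 43.4 − 41.9 = 1.5
N=8: Q̂ = -0.1 + 6·8 = 47.9; e = 49.9 − 47.9 = 2
N=9: Q̂ = -0.1 + 6·9 = 53.9; e = 54.9 − 53.9 = 1
N=10: Q̂ = -0.1 + 6·10 = 59.9; e = 57.4 − 59.9 = -2.5
SSE = 1 + 0.25 + 2.25 + 2.25 + 4 + 1 + 6.25 = 17

SSE = 17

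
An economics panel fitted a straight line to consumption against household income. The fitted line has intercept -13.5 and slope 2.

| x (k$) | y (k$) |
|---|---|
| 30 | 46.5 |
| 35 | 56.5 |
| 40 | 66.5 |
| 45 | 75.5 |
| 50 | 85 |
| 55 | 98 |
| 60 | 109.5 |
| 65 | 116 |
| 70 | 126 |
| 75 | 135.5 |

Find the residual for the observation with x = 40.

e = 0

ŷ = -13.5 + 2·40 = 66.5
e = 66.5 − 66.5 = 0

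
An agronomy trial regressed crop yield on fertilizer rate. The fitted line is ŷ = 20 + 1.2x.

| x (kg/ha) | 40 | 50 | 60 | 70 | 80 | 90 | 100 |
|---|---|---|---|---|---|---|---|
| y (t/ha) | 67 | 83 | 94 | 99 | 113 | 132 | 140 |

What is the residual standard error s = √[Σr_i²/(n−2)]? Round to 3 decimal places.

s = 3.578

x=40: ŷ = 20 + 1.2·40 = 68; r = 67 − 68 = -1
x=50: ŷ = 20 + 1.2·50 = 80; r = 83 − 80 = 3
x=60: ŷ = 20 + 1.2·60 = 92; r = 94 − 92 = 2
x=70: ŷ = 20 + 1.2·70 = 104; r = 99 − 104 = -5
x=80: ŷ = 20 + 1.2·80 = 116; r = 113 − 116 = -3
x=90: ŷ = 20 + 1.2·90 = 128; r = 132 − 128 = 4
x=100: ŷ = 20 + 1.2·100 = 140; r = 140 − 140 = 0
SSE = 1 + 9 + 4 + 25 + 9 + 16 + 0 = 64
s = √(64/5) = √12.8 ≈ 3.578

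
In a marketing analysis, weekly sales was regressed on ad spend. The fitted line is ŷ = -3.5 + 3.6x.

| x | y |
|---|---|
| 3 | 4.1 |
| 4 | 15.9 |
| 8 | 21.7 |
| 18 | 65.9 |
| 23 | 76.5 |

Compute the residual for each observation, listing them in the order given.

x=3: ŷ = -3.5 + 3.6·3 = 7.3; r = 4.1 − 7.3 = -3.2
x=4: ŷ = -3.5 + 3.6·4 = 10.9; r = 15.9 − 10.9 = 5
x=8: ŷ = -3.5 + 3.6·8 = 25.3; r = 21.7 − 25.3 = -3.6
x=18: ŷ = -3.5 + 3.6·18 = 61.3; r = 65.9 − 61.3 = 4.6
x=23: ŷ = -3.5 + 3.6·23 = 79.3; r = 76.5 − 79.3 = -2.8

-3.2, 5, -3.6, 4.6, -2.8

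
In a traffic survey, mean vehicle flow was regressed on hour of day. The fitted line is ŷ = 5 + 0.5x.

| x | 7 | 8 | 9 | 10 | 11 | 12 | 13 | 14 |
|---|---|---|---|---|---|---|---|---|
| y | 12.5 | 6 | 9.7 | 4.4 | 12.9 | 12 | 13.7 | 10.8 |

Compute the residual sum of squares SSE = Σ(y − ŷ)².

SSE = 69.44

x=7: ŷ = 5 + 0.5·7 = 8.5; r = 12.5 − 8.5 = 4
x=8: ŷ = 5 + 0.5·8 = 9; r = 6 − 9 = -3
x=9: ŷ = 5 + 0.5·9 = 9.5; r = 9.7 − 9.5 = 0.2
x=10: ŷ = 5 + 0.5·10 = 10; r = 4.4 − 10 = -5.6
x=11: ŷ = 5 + 0.5·11 = 10.5; r = 12.9 − 10.5 = 2.4
x=12: ŷ = 5 + 0.5·12 = 11; r = 12 − 11 = 1
x=13: ŷ = 5 + 0.5·13 = 11.5; r = 13.7 − 11.5 = 2.2
x=14: ŷ = 5 + 0.5·14 = 12; r = 10.8 − 12 = -1.2
SSE = 16 + 9 + 0.04 + 31.36 + 5.76 + 1 + 4.84 + 1.44 = 69.44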